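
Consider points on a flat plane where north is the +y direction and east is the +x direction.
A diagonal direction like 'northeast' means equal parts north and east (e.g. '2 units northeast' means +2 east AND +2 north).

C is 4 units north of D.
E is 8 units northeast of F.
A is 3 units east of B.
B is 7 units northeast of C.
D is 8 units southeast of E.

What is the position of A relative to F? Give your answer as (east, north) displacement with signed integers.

Place F at the origin (east=0, north=0).
  E is 8 units northeast of F: delta (east=+8, north=+8); E at (east=8, north=8).
  D is 8 units southeast of E: delta (east=+8, north=-8); D at (east=16, north=0).
  C is 4 units north of D: delta (east=+0, north=+4); C at (east=16, north=4).
  B is 7 units northeast of C: delta (east=+7, north=+7); B at (east=23, north=11).
  A is 3 units east of B: delta (east=+3, north=+0); A at (east=26, north=11).
Therefore A relative to F: (east=26, north=11).

Answer: A is at (east=26, north=11) relative to F.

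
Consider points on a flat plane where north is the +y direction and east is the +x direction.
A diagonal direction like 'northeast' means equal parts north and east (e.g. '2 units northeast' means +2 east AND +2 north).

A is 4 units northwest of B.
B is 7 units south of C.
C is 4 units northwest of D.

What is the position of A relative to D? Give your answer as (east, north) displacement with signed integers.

Place D at the origin (east=0, north=0).
  C is 4 units northwest of D: delta (east=-4, north=+4); C at (east=-4, north=4).
  B is 7 units south of C: delta (east=+0, north=-7); B at (east=-4, north=-3).
  A is 4 units northwest of B: delta (east=-4, north=+4); A at (east=-8, north=1).
Therefore A relative to D: (east=-8, north=1).

Answer: A is at (east=-8, north=1) relative to D.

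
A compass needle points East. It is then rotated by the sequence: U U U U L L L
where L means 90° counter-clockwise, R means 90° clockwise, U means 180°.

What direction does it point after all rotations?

Answer: Final heading: South

Derivation:
Start: East
  U (U-turn (180°)) -> West
  U (U-turn (180°)) -> East
  U (U-turn (180°)) -> West
  U (U-turn (180°)) -> East
  L (left (90° counter-clockwise)) -> North
  L (left (90° counter-clockwise)) -> West
  L (left (90° counter-clockwise)) -> South
Final: South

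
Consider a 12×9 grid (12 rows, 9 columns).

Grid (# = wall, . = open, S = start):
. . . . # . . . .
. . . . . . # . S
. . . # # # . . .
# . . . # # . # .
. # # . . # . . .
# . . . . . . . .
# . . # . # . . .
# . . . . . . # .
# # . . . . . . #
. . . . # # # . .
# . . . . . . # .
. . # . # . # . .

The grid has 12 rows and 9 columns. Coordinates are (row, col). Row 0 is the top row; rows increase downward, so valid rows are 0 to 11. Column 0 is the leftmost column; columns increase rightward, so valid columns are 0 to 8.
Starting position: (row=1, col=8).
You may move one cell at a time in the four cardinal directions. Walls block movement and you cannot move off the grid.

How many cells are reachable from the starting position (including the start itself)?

BFS flood-fill from (row=1, col=8):
  Distance 0: (row=1, col=8)
  Distance 1: (row=0, col=8), (row=1, col=7), (row=2, col=8)
  Distance 2: (row=0, col=7), (row=2, col=7), (row=3, col=8)
  Distance 3: (row=0, col=6), (row=2, col=6), (row=4, col=8)
  Distance 4: (row=0, col=5), (row=3, col=6), (row=4, col=7), (row=5, col=8)
  Distance 5: (row=1, col=5), (row=4, col=6), (row=5, col=7), (row=6, col=8)
  Distance 6: (row=1, col=4), (row=5, col=6), (row=6, col=7), (row=7, col=8)
  Distance 7: (row=1, col=3), (row=5, col=5), (row=6, col=6)
  Distance 8: (row=0, col=3), (row=1, col=2), (row=5, col=4), (row=7, col=6)
  Distance 9: (row=0, col=2), (row=1, col=1), (row=2, col=2), (row=4, col=4), (row=5, col=3), (row=6, col=4), (row=7, col=5), (row=8, col=6)
  Distance 10: (row=0, col=1), (row=1, col=0), (row=2, col=1), (row=3, col=2), (row=4, col=3), (row=5, col=2), (row=7, col=4), (row=8, col=5), (row=8, col=7)
  Distance 11: (row=0, col=0), (row=2, col=0), (row=3, col=1), (row=3, col=3), (row=5, col=1), (row=6, col=2), (row=7, col=3), (row=8, col=4), (row=9, col=7)
  Distance 12: (row=6, col=1), (row=7, col=2), (row=8, col=3), (row=9, col=8)
  Distance 13: (row=7, col=1), (row=8, col=2), (row=9, col=3), (row=10, col=8)
  Distance 14: (row=9, col=2), (row=10, col=3), (row=11, col=8)
  Distance 15: (row=9, col=1), (row=10, col=2), (row=10, col=4), (row=11, col=3), (row=11, col=7)
  Distance 16: (row=9, col=0), (row=10, col=1), (row=10, col=5)
  Distance 17: (row=10, col=6), (row=11, col=1), (row=11, col=5)
  Distance 18: (row=11, col=0)
Total reachable: 78 (grid has 79 open cells total)

Answer: Reachable cells: 78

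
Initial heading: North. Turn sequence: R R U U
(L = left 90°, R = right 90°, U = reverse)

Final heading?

Start: North
  R (right (90° clockwise)) -> East
  R (right (90° clockwise)) -> South
  U (U-turn (180°)) -> North
  U (U-turn (180°)) -> South
Final: South

Answer: Final heading: South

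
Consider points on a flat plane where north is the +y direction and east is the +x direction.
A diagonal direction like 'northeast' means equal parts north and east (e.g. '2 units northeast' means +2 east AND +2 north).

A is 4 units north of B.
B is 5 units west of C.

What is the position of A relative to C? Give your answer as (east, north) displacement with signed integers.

Answer: A is at (east=-5, north=4) relative to C.

Derivation:
Place C at the origin (east=0, north=0).
  B is 5 units west of C: delta (east=-5, north=+0); B at (east=-5, north=0).
  A is 4 units north of B: delta (east=+0, north=+4); A at (east=-5, north=4).
Therefore A relative to C: (east=-5, north=4).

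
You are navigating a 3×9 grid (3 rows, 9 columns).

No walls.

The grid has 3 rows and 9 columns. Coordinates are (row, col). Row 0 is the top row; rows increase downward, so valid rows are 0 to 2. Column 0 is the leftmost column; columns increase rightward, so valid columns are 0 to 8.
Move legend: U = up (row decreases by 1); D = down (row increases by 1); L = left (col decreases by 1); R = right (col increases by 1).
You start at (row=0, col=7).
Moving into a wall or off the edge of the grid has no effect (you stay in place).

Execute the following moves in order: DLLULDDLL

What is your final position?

Answer: Final position: (row=2, col=2)

Derivation:
Start: (row=0, col=7)
  D (down): (row=0, col=7) -> (row=1, col=7)
  L (left): (row=1, col=7) -> (row=1, col=6)
  L (left): (row=1, col=6) -> (row=1, col=5)
  U (up): (row=1, col=5) -> (row=0, col=5)
  L (left): (row=0, col=5) -> (row=0, col=4)
  D (down): (row=0, col=4) -> (row=1, col=4)
  D (down): (row=1, col=4) -> (row=2, col=4)
  L (left): (row=2, col=4) -> (row=2, col=3)
  L (left): (row=2, col=3) -> (row=2, col=2)
Final: (row=2, col=2)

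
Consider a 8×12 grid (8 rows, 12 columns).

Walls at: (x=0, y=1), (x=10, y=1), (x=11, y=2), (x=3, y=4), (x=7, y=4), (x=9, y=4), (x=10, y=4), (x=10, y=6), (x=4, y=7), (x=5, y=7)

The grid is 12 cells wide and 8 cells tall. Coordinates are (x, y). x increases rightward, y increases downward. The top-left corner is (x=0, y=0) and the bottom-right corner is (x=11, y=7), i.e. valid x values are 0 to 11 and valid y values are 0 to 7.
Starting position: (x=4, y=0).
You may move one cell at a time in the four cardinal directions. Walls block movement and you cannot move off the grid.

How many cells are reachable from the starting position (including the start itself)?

BFS flood-fill from (x=4, y=0):
  Distance 0: (x=4, y=0)
  Distance 1: (x=3, y=0), (x=5, y=0), (x=4, y=1)
  Distance 2: (x=2, y=0), (x=6, y=0), (x=3, y=1), (x=5, y=1), (x=4, y=2)
  Distance 3: (x=1, y=0), (x=7, y=0), (x=2, y=1), (x=6, y=1), (x=3, y=2), (x=5, y=2), (x=4, y=3)
  Distance 4: (x=0, y=0), (x=8, y=0), (x=1, y=1), (x=7, y=1), (x=2, y=2), (x=6, y=2), (x=3, y=3), (x=5, y=3), (x=4, y=4)
  Distance 5: (x=9, y=0), (x=8, y=1), (x=1, y=2), (x=7, y=2), (x=2, y=3), (x=6, y=3), (x=5, y=4), (x=4, y=5)
  Distance 6: (x=10, y=0), (x=9, y=1), (x=0, y=2), (x=8, y=2), (x=1, y=3), (x=7, y=3), (x=2, y=4), (x=6, y=4), (x=3, y=5), (x=5, y=5), (x=4, y=6)
  Distance 7: (x=11, y=0), (x=9, y=2), (x=0, y=3), (x=8, y=3), (x=1, y=4), (x=2, y=5), (x=6, y=5), (x=3, y=6), (x=5, y=6)
  Distance 8: (x=11, y=1), (x=10, y=2), (x=9, y=3), (x=0, y=4), (x=8, y=4), (x=1, y=5), (x=7, y=5), (x=2, y=6), (x=6, y=6), (x=3, y=7)
  Distance 9: (x=10, y=3), (x=0, y=5), (x=8, y=5), (x=1, y=6), (x=7, y=6), (x=2, y=7), (x=6, y=7)
  Distance 10: (x=11, y=3), (x=9, y=5), (x=0, y=6), (x=8, y=6), (x=1, y=7), (x=7, y=7)
  Distance 11: (x=11, y=4), (x=10, y=5), (x=9, y=6), (x=0, y=7), (x=8, y=7)
  Distance 12: (x=11, y=5), (x=9, y=7)
  Distance 13: (x=11, y=6), (x=10, y=7)
  Distance 14: (x=11, y=7)
Total reachable: 86 (grid has 86 open cells total)

Answer: Reachable cells: 86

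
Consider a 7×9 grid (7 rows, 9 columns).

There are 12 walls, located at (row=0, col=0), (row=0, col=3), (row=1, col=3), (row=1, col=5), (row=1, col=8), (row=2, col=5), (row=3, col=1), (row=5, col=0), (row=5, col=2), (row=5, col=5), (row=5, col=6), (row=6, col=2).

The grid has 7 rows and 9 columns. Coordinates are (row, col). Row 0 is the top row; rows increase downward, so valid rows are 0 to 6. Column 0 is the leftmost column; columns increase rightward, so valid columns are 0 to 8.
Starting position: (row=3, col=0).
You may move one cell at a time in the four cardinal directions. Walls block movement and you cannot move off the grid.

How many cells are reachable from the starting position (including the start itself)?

BFS flood-fill from (row=3, col=0):
  Distance 0: (row=3, col=0)
  Distance 1: (row=2, col=0), (row=4, col=0)
  Distance 2: (row=1, col=0), (row=2, col=1), (row=4, col=1)
  Distance 3: (row=1, col=1), (row=2, col=2), (row=4, col=2), (row=5, col=1)
  Distance 4: (row=0, col=1), (row=1, col=2), (row=2, col=3), (row=3, col=2), (row=4, col=3), (row=6, col=1)
  Distance 5: (row=0, col=2), (row=2, col=4), (row=3, col=3), (row=4, col=4), (row=5, col=3), (row=6, col=0)
  Distance 6: (row=1, col=4), (row=3, col=4), (row=4, col=5), (row=5, col=4), (row=6, col=3)
  Distance 7: (row=0, col=4), (row=3, col=5), (row=4, col=6), (row=6, col=4)
  Distance 8: (row=0, col=5), (row=3, col=6), (row=4, col=7), (row=6, col=5)
  Distance 9: (row=0, col=6), (row=2, col=6), (row=3, col=7), (row=4, col=8), (row=5, col=7), (row=6, col=6)
  Distance 10: (row=0, col=7), (row=1, col=6), (row=2, col=7), (row=3, col=8), (row=5, col=8), (row=6, col=7)
  Distance 11: (row=0, col=8), (row=1, col=7), (row=2, col=8), (row=6, col=8)
Total reachable: 51 (grid has 51 open cells total)

Answer: Reachable cells: 51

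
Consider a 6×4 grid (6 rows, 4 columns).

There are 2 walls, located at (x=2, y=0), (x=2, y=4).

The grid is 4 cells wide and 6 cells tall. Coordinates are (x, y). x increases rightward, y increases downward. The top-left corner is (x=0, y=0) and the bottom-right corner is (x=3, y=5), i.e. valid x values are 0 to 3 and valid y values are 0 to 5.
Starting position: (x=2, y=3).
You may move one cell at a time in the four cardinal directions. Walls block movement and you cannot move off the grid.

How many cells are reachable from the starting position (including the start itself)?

Answer: Reachable cells: 22

Derivation:
BFS flood-fill from (x=2, y=3):
  Distance 0: (x=2, y=3)
  Distance 1: (x=2, y=2), (x=1, y=3), (x=3, y=3)
  Distance 2: (x=2, y=1), (x=1, y=2), (x=3, y=2), (x=0, y=3), (x=1, y=4), (x=3, y=4)
  Distance 3: (x=1, y=1), (x=3, y=1), (x=0, y=2), (x=0, y=4), (x=1, y=5), (x=3, y=5)
  Distance 4: (x=1, y=0), (x=3, y=0), (x=0, y=1), (x=0, y=5), (x=2, y=5)
  Distance 5: (x=0, y=0)
Total reachable: 22 (grid has 22 open cells total)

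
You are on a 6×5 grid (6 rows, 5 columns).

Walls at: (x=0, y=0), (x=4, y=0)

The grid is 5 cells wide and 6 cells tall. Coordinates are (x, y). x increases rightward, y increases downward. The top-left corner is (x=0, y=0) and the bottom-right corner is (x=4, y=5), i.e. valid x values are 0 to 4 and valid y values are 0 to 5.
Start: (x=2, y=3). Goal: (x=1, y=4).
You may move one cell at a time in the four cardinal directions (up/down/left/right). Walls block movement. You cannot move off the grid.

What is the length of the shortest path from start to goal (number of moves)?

BFS from (x=2, y=3) until reaching (x=1, y=4):
  Distance 0: (x=2, y=3)
  Distance 1: (x=2, y=2), (x=1, y=3), (x=3, y=3), (x=2, y=4)
  Distance 2: (x=2, y=1), (x=1, y=2), (x=3, y=2), (x=0, y=3), (x=4, y=3), (x=1, y=4), (x=3, y=4), (x=2, y=5)  <- goal reached here
One shortest path (2 moves): (x=2, y=3) -> (x=1, y=3) -> (x=1, y=4)

Answer: Shortest path length: 2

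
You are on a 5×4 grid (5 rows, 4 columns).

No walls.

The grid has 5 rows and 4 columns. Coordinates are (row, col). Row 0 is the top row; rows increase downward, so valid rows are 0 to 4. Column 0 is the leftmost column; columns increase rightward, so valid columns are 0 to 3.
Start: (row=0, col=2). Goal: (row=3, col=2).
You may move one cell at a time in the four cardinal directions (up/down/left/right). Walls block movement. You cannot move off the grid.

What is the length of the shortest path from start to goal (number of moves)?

BFS from (row=0, col=2) until reaching (row=3, col=2):
  Distance 0: (row=0, col=2)
  Distance 1: (row=0, col=1), (row=0, col=3), (row=1, col=2)
  Distance 2: (row=0, col=0), (row=1, col=1), (row=1, col=3), (row=2, col=2)
  Distance 3: (row=1, col=0), (row=2, col=1), (row=2, col=3), (row=3, col=2)  <- goal reached here
One shortest path (3 moves): (row=0, col=2) -> (row=1, col=2) -> (row=2, col=2) -> (row=3, col=2)

Answer: Shortest path length: 3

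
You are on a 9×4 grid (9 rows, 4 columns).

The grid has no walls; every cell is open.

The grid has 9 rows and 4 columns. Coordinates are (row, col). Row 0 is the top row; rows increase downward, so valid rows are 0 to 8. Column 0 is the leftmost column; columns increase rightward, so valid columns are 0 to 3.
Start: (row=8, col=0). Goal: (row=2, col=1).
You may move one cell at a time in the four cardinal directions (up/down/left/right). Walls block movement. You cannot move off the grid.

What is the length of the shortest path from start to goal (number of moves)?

BFS from (row=8, col=0) until reaching (row=2, col=1):
  Distance 0: (row=8, col=0)
  Distance 1: (row=7, col=0), (row=8, col=1)
  Distance 2: (row=6, col=0), (row=7, col=1), (row=8, col=2)
  Distance 3: (row=5, col=0), (row=6, col=1), (row=7, col=2), (row=8, col=3)
  Distance 4: (row=4, col=0), (row=5, col=1), (row=6, col=2), (row=7, col=3)
  Distance 5: (row=3, col=0), (row=4, col=1), (row=5, col=2), (row=6, col=3)
  Distance 6: (row=2, col=0), (row=3, col=1), (row=4, col=2), (row=5, col=3)
  Distance 7: (row=1, col=0), (row=2, col=1), (row=3, col=2), (row=4, col=3)  <- goal reached here
One shortest path (7 moves): (row=8, col=0) -> (row=8, col=1) -> (row=7, col=1) -> (row=6, col=1) -> (row=5, col=1) -> (row=4, col=1) -> (row=3, col=1) -> (row=2, col=1)

Answer: Shortest path length: 7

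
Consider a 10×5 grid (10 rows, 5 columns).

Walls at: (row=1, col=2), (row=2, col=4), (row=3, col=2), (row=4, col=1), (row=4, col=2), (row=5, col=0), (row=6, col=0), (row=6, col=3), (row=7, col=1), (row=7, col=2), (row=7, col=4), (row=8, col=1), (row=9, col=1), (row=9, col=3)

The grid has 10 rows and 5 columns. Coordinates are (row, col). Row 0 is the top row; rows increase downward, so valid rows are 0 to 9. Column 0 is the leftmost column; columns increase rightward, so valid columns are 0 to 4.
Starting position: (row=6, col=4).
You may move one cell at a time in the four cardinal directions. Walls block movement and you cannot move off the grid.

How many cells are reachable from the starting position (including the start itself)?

Answer: Reachable cells: 27

Derivation:
BFS flood-fill from (row=6, col=4):
  Distance 0: (row=6, col=4)
  Distance 1: (row=5, col=4)
  Distance 2: (row=4, col=4), (row=5, col=3)
  Distance 3: (row=3, col=4), (row=4, col=3), (row=5, col=2)
  Distance 4: (row=3, col=3), (row=5, col=1), (row=6, col=2)
  Distance 5: (row=2, col=3), (row=6, col=1)
  Distance 6: (row=1, col=3), (row=2, col=2)
  Distance 7: (row=0, col=3), (row=1, col=4), (row=2, col=1)
  Distance 8: (row=0, col=2), (row=0, col=4), (row=1, col=1), (row=2, col=0), (row=3, col=1)
  Distance 9: (row=0, col=1), (row=1, col=0), (row=3, col=0)
  Distance 10: (row=0, col=0), (row=4, col=0)
Total reachable: 27 (grid has 36 open cells total)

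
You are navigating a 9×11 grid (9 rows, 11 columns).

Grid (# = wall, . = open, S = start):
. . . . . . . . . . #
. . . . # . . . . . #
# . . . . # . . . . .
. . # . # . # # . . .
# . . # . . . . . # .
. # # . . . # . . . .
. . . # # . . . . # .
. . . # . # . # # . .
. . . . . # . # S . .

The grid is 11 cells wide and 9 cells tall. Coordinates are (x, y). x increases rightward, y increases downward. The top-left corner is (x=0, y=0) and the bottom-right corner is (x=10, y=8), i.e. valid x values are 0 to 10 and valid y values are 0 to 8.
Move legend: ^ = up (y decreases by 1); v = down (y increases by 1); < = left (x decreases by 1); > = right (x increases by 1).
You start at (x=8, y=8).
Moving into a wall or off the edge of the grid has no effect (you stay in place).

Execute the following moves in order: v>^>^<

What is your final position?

Answer: Final position: (x=10, y=6)

Derivation:
Start: (x=8, y=8)
  v (down): blocked, stay at (x=8, y=8)
  > (right): (x=8, y=8) -> (x=9, y=8)
  ^ (up): (x=9, y=8) -> (x=9, y=7)
  > (right): (x=9, y=7) -> (x=10, y=7)
  ^ (up): (x=10, y=7) -> (x=10, y=6)
  < (left): blocked, stay at (x=10, y=6)
Final: (x=10, y=6)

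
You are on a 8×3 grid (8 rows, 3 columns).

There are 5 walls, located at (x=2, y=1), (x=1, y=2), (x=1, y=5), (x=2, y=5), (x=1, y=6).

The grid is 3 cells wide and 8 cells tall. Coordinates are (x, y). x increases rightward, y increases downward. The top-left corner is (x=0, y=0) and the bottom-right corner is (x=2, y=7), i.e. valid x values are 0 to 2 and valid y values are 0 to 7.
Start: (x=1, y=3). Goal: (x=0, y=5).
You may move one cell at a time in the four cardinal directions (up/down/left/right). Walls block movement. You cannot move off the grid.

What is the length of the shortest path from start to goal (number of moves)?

Answer: Shortest path length: 3

Derivation:
BFS from (x=1, y=3) until reaching (x=0, y=5):
  Distance 0: (x=1, y=3)
  Distance 1: (x=0, y=3), (x=2, y=3), (x=1, y=4)
  Distance 2: (x=0, y=2), (x=2, y=2), (x=0, y=4), (x=2, y=4)
  Distance 3: (x=0, y=1), (x=0, y=5)  <- goal reached here
One shortest path (3 moves): (x=1, y=3) -> (x=0, y=3) -> (x=0, y=4) -> (x=0, y=5)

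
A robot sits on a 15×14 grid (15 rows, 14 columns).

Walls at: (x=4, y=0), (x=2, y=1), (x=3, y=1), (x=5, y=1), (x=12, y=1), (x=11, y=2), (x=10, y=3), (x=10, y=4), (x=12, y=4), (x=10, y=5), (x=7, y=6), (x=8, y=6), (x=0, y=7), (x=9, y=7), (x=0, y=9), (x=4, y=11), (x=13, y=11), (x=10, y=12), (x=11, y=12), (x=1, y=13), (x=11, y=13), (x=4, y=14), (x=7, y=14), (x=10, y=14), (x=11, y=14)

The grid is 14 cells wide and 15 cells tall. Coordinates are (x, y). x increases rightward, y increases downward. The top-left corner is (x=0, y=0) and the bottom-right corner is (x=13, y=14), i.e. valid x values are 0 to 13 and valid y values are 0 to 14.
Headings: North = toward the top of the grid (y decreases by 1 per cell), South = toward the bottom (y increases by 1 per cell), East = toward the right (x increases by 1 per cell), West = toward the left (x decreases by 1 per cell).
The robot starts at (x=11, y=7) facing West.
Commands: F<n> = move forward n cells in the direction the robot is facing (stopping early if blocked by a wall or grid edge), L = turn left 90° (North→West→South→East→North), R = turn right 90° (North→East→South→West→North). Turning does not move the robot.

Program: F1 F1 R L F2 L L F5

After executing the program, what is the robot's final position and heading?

Start: (x=11, y=7), facing West
  F1: move forward 1, now at (x=10, y=7)
  F1: move forward 0/1 (blocked), now at (x=10, y=7)
  R: turn right, now facing North
  L: turn left, now facing West
  F2: move forward 0/2 (blocked), now at (x=10, y=7)
  L: turn left, now facing South
  L: turn left, now facing East
  F5: move forward 3/5 (blocked), now at (x=13, y=7)
Final: (x=13, y=7), facing East

Answer: Final position: (x=13, y=7), facing East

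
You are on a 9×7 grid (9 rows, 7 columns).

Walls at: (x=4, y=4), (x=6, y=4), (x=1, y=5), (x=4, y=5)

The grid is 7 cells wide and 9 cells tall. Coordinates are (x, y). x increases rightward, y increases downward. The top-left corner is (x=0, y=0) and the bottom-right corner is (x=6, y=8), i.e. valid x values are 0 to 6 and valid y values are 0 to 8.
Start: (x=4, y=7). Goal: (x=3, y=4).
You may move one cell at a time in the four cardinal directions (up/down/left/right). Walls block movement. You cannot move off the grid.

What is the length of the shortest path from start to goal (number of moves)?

Answer: Shortest path length: 4

Derivation:
BFS from (x=4, y=7) until reaching (x=3, y=4):
  Distance 0: (x=4, y=7)
  Distance 1: (x=4, y=6), (x=3, y=7), (x=5, y=7), (x=4, y=8)
  Distance 2: (x=3, y=6), (x=5, y=6), (x=2, y=7), (x=6, y=7), (x=3, y=8), (x=5, y=8)
  Distance 3: (x=3, y=5), (x=5, y=5), (x=2, y=6), (x=6, y=6), (x=1, y=7), (x=2, y=8), (x=6, y=8)
  Distance 4: (x=3, y=4), (x=5, y=4), (x=2, y=5), (x=6, y=5), (x=1, y=6), (x=0, y=7), (x=1, y=8)  <- goal reached here
One shortest path (4 moves): (x=4, y=7) -> (x=3, y=7) -> (x=3, y=6) -> (x=3, y=5) -> (x=3, y=4)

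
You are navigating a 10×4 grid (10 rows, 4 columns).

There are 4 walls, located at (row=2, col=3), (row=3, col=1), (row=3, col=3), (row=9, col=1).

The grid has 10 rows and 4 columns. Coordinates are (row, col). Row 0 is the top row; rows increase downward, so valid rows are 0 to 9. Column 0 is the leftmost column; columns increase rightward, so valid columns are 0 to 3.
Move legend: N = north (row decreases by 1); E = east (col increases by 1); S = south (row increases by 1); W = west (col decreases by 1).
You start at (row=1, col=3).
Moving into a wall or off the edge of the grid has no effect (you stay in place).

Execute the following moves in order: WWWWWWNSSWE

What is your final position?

Answer: Final position: (row=2, col=1)

Derivation:
Start: (row=1, col=3)
  W (west): (row=1, col=3) -> (row=1, col=2)
  W (west): (row=1, col=2) -> (row=1, col=1)
  W (west): (row=1, col=1) -> (row=1, col=0)
  [×3]W (west): blocked, stay at (row=1, col=0)
  N (north): (row=1, col=0) -> (row=0, col=0)
  S (south): (row=0, col=0) -> (row=1, col=0)
  S (south): (row=1, col=0) -> (row=2, col=0)
  W (west): blocked, stay at (row=2, col=0)
  E (east): (row=2, col=0) -> (row=2, col=1)
Final: (row=2, col=1)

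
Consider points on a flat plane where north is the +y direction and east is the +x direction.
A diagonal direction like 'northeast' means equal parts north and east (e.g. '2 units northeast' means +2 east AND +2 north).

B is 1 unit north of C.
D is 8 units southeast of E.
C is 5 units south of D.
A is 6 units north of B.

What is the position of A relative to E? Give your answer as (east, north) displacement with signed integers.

Answer: A is at (east=8, north=-6) relative to E.

Derivation:
Place E at the origin (east=0, north=0).
  D is 8 units southeast of E: delta (east=+8, north=-8); D at (east=8, north=-8).
  C is 5 units south of D: delta (east=+0, north=-5); C at (east=8, north=-13).
  B is 1 unit north of C: delta (east=+0, north=+1); B at (east=8, north=-12).
  A is 6 units north of B: delta (east=+0, north=+6); A at (east=8, north=-6).
Therefore A relative to E: (east=8, north=-6).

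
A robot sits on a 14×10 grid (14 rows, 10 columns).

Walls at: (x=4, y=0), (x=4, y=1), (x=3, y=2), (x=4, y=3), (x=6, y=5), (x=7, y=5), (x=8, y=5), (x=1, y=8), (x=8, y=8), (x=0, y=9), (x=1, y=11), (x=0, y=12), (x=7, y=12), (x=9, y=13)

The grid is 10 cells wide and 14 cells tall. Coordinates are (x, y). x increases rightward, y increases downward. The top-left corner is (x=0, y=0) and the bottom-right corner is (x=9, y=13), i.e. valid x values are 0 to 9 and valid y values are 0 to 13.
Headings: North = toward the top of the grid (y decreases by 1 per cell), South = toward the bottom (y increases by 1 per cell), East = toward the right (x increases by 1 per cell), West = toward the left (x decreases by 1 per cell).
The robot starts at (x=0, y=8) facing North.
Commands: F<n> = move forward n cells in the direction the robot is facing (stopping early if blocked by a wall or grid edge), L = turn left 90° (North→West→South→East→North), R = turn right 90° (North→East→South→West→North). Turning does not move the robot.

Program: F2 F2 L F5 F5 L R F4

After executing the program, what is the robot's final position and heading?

Start: (x=0, y=8), facing North
  F2: move forward 2, now at (x=0, y=6)
  F2: move forward 2, now at (x=0, y=4)
  L: turn left, now facing West
  F5: move forward 0/5 (blocked), now at (x=0, y=4)
  F5: move forward 0/5 (blocked), now at (x=0, y=4)
  L: turn left, now facing South
  R: turn right, now facing West
  F4: move forward 0/4 (blocked), now at (x=0, y=4)
Final: (x=0, y=4), facing West

Answer: Final position: (x=0, y=4), facing West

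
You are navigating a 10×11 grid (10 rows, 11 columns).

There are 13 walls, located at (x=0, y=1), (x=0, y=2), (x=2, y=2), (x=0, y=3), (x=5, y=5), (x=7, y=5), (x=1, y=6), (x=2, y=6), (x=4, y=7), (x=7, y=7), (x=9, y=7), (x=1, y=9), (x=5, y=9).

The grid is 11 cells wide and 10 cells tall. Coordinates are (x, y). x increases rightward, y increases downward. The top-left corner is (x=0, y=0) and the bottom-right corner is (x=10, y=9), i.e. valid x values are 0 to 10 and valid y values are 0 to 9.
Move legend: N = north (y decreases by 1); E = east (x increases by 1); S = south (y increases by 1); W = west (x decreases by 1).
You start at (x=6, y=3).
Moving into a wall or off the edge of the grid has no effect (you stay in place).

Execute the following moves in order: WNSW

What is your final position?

Answer: Final position: (x=4, y=3)

Derivation:
Start: (x=6, y=3)
  W (west): (x=6, y=3) -> (x=5, y=3)
  N (north): (x=5, y=3) -> (x=5, y=2)
  S (south): (x=5, y=2) -> (x=5, y=3)
  W (west): (x=5, y=3) -> (x=4, y=3)
Final: (x=4, y=3)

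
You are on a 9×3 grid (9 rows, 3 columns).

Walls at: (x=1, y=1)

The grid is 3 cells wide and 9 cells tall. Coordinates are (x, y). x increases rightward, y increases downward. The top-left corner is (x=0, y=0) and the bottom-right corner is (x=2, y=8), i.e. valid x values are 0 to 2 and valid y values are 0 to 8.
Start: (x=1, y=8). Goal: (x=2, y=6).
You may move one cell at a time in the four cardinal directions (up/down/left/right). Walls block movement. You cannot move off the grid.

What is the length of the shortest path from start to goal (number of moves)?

BFS from (x=1, y=8) until reaching (x=2, y=6):
  Distance 0: (x=1, y=8)
  Distance 1: (x=1, y=7), (x=0, y=8), (x=2, y=8)
  Distance 2: (x=1, y=6), (x=0, y=7), (x=2, y=7)
  Distance 3: (x=1, y=5), (x=0, y=6), (x=2, y=6)  <- goal reached here
One shortest path (3 moves): (x=1, y=8) -> (x=2, y=8) -> (x=2, y=7) -> (x=2, y=6)

Answer: Shortest path length: 3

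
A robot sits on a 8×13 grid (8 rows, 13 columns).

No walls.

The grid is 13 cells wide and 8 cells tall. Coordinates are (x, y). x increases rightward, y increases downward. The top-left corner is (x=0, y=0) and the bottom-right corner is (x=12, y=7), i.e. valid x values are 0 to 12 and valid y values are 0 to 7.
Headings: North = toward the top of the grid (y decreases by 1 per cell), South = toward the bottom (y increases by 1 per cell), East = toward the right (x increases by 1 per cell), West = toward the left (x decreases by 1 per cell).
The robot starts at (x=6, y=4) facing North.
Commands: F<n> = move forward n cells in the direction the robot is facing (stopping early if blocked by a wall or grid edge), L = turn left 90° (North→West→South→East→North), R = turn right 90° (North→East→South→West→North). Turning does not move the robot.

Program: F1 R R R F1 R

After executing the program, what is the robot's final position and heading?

Answer: Final position: (x=5, y=3), facing North

Derivation:
Start: (x=6, y=4), facing North
  F1: move forward 1, now at (x=6, y=3)
  R: turn right, now facing East
  R: turn right, now facing South
  R: turn right, now facing West
  F1: move forward 1, now at (x=5, y=3)
  R: turn right, now facing North
Final: (x=5, y=3), facing North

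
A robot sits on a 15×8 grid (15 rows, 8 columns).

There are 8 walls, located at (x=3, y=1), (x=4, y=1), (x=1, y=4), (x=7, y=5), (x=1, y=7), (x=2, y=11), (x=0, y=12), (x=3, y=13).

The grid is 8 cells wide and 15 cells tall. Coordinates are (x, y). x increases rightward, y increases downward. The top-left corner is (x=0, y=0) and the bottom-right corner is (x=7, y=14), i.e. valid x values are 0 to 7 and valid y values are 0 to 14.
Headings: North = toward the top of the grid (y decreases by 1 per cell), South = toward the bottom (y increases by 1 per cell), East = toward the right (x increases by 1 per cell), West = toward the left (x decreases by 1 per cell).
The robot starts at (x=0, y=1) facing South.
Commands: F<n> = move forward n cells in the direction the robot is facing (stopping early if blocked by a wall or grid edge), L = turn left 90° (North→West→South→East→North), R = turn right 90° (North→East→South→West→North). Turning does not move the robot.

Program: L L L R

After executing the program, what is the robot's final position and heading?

Answer: Final position: (x=0, y=1), facing North

Derivation:
Start: (x=0, y=1), facing South
  L: turn left, now facing East
  L: turn left, now facing North
  L: turn left, now facing West
  R: turn right, now facing North
Final: (x=0, y=1), facing North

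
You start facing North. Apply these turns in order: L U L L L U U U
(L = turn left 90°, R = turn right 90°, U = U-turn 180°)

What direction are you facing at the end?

Start: North
  L (left (90° counter-clockwise)) -> West
  U (U-turn (180°)) -> East
  L (left (90° counter-clockwise)) -> North
  L (left (90° counter-clockwise)) -> West
  L (left (90° counter-clockwise)) -> South
  U (U-turn (180°)) -> North
  U (U-turn (180°)) -> South
  U (U-turn (180°)) -> North
Final: North

Answer: Final heading: North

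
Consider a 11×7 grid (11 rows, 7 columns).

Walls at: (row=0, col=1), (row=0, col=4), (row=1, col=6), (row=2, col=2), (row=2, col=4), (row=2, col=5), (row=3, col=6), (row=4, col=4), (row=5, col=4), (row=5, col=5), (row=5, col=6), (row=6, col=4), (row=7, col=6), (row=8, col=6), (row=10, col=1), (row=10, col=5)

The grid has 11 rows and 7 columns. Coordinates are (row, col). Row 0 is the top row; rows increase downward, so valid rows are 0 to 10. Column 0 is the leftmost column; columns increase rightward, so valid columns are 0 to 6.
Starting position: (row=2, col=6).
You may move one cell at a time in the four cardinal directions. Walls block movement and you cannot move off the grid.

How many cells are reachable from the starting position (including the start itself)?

Answer: Reachable cells: 1

Derivation:
BFS flood-fill from (row=2, col=6):
  Distance 0: (row=2, col=6)
Total reachable: 1 (grid has 61 open cells total)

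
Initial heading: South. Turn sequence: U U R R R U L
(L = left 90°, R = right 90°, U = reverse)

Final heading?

Answer: Final heading: South

Derivation:
Start: South
  U (U-turn (180°)) -> North
  U (U-turn (180°)) -> South
  R (right (90° clockwise)) -> West
  R (right (90° clockwise)) -> North
  R (right (90° clockwise)) -> East
  U (U-turn (180°)) -> West
  L (left (90° counter-clockwise)) -> South
Final: South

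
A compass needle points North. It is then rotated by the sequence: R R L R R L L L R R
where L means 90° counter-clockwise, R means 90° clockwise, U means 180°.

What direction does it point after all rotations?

Answer: Final heading: South

Derivation:
Start: North
  R (right (90° clockwise)) -> East
  R (right (90° clockwise)) -> South
  L (left (90° counter-clockwise)) -> East
  R (right (90° clockwise)) -> South
  R (right (90° clockwise)) -> West
  L (left (90° counter-clockwise)) -> South
  L (left (90° counter-clockwise)) -> East
  L (left (90° counter-clockwise)) -> North
  R (right (90° clockwise)) -> East
  R (right (90° clockwise)) -> South
Final: South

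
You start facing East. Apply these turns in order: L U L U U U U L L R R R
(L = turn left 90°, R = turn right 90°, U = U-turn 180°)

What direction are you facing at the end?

Answer: Final heading: South

Derivation:
Start: East
  L (left (90° counter-clockwise)) -> North
  U (U-turn (180°)) -> South
  L (left (90° counter-clockwise)) -> East
  U (U-turn (180°)) -> West
  U (U-turn (180°)) -> East
  U (U-turn (180°)) -> West
  U (U-turn (180°)) -> East
  L (left (90° counter-clockwise)) -> North
  L (left (90° counter-clockwise)) -> West
  R (right (90° clockwise)) -> North
  R (right (90° clockwise)) -> East
  R (right (90° clockwise)) -> South
Final: South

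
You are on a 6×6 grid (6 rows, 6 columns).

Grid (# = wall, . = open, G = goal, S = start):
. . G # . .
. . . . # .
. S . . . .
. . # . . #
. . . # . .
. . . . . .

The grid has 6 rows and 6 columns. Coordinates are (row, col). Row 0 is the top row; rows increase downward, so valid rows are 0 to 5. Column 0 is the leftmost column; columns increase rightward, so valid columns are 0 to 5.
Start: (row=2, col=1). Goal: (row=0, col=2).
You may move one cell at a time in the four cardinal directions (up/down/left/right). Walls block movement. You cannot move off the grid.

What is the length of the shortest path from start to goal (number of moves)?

Answer: Shortest path length: 3

Derivation:
BFS from (row=2, col=1) until reaching (row=0, col=2):
  Distance 0: (row=2, col=1)
  Distance 1: (row=1, col=1), (row=2, col=0), (row=2, col=2), (row=3, col=1)
  Distance 2: (row=0, col=1), (row=1, col=0), (row=1, col=2), (row=2, col=3), (row=3, col=0), (row=4, col=1)
  Distance 3: (row=0, col=0), (row=0, col=2), (row=1, col=3), (row=2, col=4), (row=3, col=3), (row=4, col=0), (row=4, col=2), (row=5, col=1)  <- goal reached here
One shortest path (3 moves): (row=2, col=1) -> (row=2, col=2) -> (row=1, col=2) -> (row=0, col=2)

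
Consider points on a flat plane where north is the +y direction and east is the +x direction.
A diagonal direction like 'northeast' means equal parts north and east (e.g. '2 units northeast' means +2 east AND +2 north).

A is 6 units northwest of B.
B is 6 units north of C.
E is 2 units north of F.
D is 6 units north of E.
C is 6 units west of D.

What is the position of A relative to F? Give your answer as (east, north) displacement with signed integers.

Place F at the origin (east=0, north=0).
  E is 2 units north of F: delta (east=+0, north=+2); E at (east=0, north=2).
  D is 6 units north of E: delta (east=+0, north=+6); D at (east=0, north=8).
  C is 6 units west of D: delta (east=-6, north=+0); C at (east=-6, north=8).
  B is 6 units north of C: delta (east=+0, north=+6); B at (east=-6, north=14).
  A is 6 units northwest of B: delta (east=-6, north=+6); A at (east=-12, north=20).
Therefore A relative to F: (east=-12, north=20).

Answer: A is at (east=-12, north=20) relative to F.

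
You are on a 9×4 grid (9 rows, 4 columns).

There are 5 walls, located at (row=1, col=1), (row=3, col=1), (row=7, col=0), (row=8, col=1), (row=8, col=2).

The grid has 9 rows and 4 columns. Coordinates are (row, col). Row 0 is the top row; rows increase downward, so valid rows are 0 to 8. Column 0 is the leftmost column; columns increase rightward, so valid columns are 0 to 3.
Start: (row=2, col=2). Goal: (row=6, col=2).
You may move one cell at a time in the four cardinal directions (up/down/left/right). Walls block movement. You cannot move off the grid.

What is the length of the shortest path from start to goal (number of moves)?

Answer: Shortest path length: 4

Derivation:
BFS from (row=2, col=2) until reaching (row=6, col=2):
  Distance 0: (row=2, col=2)
  Distance 1: (row=1, col=2), (row=2, col=1), (row=2, col=3), (row=3, col=2)
  Distance 2: (row=0, col=2), (row=1, col=3), (row=2, col=0), (row=3, col=3), (row=4, col=2)
  Distance 3: (row=0, col=1), (row=0, col=3), (row=1, col=0), (row=3, col=0), (row=4, col=1), (row=4, col=3), (row=5, col=2)
  Distance 4: (row=0, col=0), (row=4, col=0), (row=5, col=1), (row=5, col=3), (row=6, col=2)  <- goal reached here
One shortest path (4 moves): (row=2, col=2) -> (row=3, col=2) -> (row=4, col=2) -> (row=5, col=2) -> (row=6, col=2)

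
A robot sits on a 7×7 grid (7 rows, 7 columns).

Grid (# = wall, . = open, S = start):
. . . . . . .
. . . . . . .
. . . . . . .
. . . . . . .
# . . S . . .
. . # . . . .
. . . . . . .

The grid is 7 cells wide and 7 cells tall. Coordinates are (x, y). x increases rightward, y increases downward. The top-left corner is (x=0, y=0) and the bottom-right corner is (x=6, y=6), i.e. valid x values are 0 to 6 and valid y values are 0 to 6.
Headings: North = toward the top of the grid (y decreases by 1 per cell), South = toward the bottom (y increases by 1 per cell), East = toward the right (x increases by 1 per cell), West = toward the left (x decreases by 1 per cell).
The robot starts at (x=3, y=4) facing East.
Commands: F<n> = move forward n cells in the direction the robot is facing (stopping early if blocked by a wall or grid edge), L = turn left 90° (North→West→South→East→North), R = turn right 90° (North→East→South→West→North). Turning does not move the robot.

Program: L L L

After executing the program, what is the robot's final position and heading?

Answer: Final position: (x=3, y=4), facing South

Derivation:
Start: (x=3, y=4), facing East
  L: turn left, now facing North
  L: turn left, now facing West
  L: turn left, now facing South
Final: (x=3, y=4), facing South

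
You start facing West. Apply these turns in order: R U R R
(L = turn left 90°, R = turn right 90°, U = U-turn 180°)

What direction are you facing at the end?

Answer: Final heading: North

Derivation:
Start: West
  R (right (90° clockwise)) -> North
  U (U-turn (180°)) -> South
  R (right (90° clockwise)) -> West
  R (right (90° clockwise)) -> North
Final: North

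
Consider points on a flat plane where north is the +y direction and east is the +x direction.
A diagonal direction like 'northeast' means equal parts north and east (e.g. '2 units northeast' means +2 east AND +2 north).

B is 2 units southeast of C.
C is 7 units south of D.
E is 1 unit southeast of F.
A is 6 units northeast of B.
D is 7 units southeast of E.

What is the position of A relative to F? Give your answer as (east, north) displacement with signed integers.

Place F at the origin (east=0, north=0).
  E is 1 unit southeast of F: delta (east=+1, north=-1); E at (east=1, north=-1).
  D is 7 units southeast of E: delta (east=+7, north=-7); D at (east=8, north=-8).
  C is 7 units south of D: delta (east=+0, north=-7); C at (east=8, north=-15).
  B is 2 units southeast of C: delta (east=+2, north=-2); B at (east=10, north=-17).
  A is 6 units northeast of B: delta (east=+6, north=+6); A at (east=16, north=-11).
Therefore A relative to F: (east=16, north=-11).

Answer: A is at (east=16, north=-11) relative to F.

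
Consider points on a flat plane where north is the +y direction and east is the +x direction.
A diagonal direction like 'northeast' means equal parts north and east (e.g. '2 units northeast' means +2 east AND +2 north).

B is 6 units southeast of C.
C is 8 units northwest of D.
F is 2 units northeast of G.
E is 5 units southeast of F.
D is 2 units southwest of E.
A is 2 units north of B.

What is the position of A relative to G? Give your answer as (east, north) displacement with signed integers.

Answer: A is at (east=3, north=-1) relative to G.

Derivation:
Place G at the origin (east=0, north=0).
  F is 2 units northeast of G: delta (east=+2, north=+2); F at (east=2, north=2).
  E is 5 units southeast of F: delta (east=+5, north=-5); E at (east=7, north=-3).
  D is 2 units southwest of E: delta (east=-2, north=-2); D at (east=5, north=-5).
  C is 8 units northwest of D: delta (east=-8, north=+8); C at (east=-3, north=3).
  B is 6 units southeast of C: delta (east=+6, north=-6); B at (east=3, north=-3).
  A is 2 units north of B: delta (east=+0, north=+2); A at (east=3, north=-1).
Therefore A relative to G: (east=3, north=-1).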